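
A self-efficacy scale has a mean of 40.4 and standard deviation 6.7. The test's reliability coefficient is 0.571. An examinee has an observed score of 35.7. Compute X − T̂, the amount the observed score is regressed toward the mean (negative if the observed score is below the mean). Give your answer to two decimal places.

Weight the observed score by reliability and the mean by (1 − reliability): T̂ = 0.571·35.7 + 0.429·40.4 = 20.3847 + 17.3316 = 37.7163.
X − T̂ = 35.7 − 37.716 = -2.016 → -2.02

-2.02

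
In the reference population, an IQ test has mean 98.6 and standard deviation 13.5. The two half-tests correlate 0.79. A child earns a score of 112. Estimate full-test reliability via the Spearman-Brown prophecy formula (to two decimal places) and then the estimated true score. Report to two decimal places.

110.39

Spearman-Brown: ρ = 2r/(1 + r) = 2(0.79)/(1 + 0.79) = 1.580/1.79 = 0.8827 → 0.88
T̂ = 0.88(112) + 0.12(98.6) = 98.56 + 11.832 = 110.392 → 110.39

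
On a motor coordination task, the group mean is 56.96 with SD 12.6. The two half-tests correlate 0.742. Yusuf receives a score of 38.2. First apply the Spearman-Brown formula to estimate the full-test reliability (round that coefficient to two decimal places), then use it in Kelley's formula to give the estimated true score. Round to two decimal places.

Spearman-Brown: ρ = 2r/(1 + r) = 2(0.742)/(1 + 0.742) = 1.4840/1.742 = 0.8519 → 0.85
Weight the observed score by reliability and the mean by (1 − reliability): T̂ = 0.85·38.2 + 0.15·56.96 = 32.470 + 8.5440 = 41.014.

41.01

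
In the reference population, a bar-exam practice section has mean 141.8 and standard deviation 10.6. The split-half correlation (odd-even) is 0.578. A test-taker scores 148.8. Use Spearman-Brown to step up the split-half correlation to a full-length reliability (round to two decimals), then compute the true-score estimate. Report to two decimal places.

146.91

Spearman-Brown: ρ = 2r/(1 + r) = 2(0.578)/(1 + 0.578) = 1.1560/1.578 = 0.7326 → 0.73
Regress the observed score toward the mean by the unreliability: T̂ = 0.73·148.8 + 0.27·141.8 = 108.624 + 38.286 = 146.910.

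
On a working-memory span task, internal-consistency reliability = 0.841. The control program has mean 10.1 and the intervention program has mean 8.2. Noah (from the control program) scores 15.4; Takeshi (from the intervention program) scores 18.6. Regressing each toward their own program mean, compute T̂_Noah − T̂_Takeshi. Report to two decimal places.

T̂_Noah = 0.841(15.4) + 0.159(10.1) = 14.5573
T̂_Takeshi = 0.841(18.6) + 0.159(8.2) = 16.9464
Difference = 14.5573 − 16.9464 = -2.3891

-2.39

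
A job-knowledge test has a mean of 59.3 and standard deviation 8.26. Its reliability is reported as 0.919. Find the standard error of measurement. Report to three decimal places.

SEM = SD · √(1 − ρ) = 8.26 × √0.081 = 8.26 × 0.2846 = 2.3508

2.351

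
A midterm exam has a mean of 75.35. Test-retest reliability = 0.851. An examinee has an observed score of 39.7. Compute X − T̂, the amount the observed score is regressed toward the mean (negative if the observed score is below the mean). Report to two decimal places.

T̂ = ρX + (1 − ρ)μ
  = 0.851 × 39.7 + 0.149 × 75.35
  = 33.7847 + 11.22715
  = 45.0118
  ≈ 45.012
X − T̂ = 39.7 − 45.012 = -5.312 → -5.31

-5.31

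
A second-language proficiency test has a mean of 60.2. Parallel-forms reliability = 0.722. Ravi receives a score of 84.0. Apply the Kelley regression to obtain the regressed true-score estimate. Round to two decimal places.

T̂ = 0.722(84.0) + 0.278(60.2) = 60.6480 + 16.7356 = 77.384 → 77.38

77.38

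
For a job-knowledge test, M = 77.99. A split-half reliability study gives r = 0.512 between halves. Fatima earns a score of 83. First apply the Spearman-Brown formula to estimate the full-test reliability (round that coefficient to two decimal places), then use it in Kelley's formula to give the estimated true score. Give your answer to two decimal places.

Spearman-Brown: ρ = 2r/(1 + r) = 2(0.512)/(1 + 0.512) = 1.0240/1.512 = 0.6772 → 0.68
T̂ = 0.68(83) + 0.32(77.99) = 56.44 + 24.9568 = 81.397 → 81.40

81.40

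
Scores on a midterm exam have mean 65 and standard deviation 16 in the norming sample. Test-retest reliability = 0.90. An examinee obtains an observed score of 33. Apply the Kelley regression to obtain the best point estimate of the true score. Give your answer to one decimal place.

T̂ = 0.90(33) + 0.10(65) = 29.70 + 6.50 = 36.20 → 36.2

36.2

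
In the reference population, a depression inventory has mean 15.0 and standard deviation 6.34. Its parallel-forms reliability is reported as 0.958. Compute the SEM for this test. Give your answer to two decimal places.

SEM = SD · √(1 − ρ) = 6.34 × √0.042 = 6.34 × 0.2049 = 1.299

1.30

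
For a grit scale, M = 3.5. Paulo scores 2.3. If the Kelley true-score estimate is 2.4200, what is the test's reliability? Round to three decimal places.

0.900

T̂ = ρX + (1 − ρ)μ  ⇒  T̂ − μ = ρ(X − μ)
ρ = (T̂ − μ)/(X − μ) = (2.4200 − 3.5) / (2.3 − 3.5) = -1.0800 / -1.2 = 0.90000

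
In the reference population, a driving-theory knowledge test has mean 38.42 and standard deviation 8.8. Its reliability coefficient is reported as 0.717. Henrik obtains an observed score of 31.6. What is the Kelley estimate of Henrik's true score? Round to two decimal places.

33.53

T̂ = ρX + (1 − ρ)μ
  = 0.717 × 31.6 + 0.283 × 38.42
  = 22.6572 + 10.87286
  = 33.530
  ≈ 33.53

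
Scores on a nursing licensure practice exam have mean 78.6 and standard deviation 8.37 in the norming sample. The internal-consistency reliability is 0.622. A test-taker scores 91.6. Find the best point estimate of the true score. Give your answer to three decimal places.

86.686

Weight the observed score by reliability and the mean by (1 − reliability): T̂ = 0.622·91.6 + 0.378·78.6 = 56.9752 + 29.7108 = 86.6860.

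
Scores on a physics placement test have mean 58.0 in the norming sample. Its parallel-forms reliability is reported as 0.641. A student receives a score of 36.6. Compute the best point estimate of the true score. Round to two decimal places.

T̂ = 0.641(36.6) + 0.359(58.0) = 23.4606 + 20.8220 = 44.283 → 44.28

44.28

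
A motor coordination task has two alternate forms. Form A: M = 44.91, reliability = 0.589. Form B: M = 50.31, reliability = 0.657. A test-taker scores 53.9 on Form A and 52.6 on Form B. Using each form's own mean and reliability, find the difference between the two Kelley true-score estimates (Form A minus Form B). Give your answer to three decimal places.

T̂_A = 0.589(53.9) + 0.411(44.91) = 50.20511
T̂_B = 0.657(52.6) + 0.343(50.31) = 51.81453
T̂_A − T̂_B = -1.60942

-1.609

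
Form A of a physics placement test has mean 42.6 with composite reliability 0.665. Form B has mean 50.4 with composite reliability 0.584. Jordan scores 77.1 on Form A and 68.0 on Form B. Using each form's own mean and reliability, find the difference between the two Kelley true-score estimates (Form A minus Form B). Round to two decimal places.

4.86

T̂_A = 0.665(77.1) + 0.335(42.6) = 65.5425
T̂_B = 0.584(68.0) + 0.416(50.4) = 60.6784
T̂_A − T̂_B = 4.8641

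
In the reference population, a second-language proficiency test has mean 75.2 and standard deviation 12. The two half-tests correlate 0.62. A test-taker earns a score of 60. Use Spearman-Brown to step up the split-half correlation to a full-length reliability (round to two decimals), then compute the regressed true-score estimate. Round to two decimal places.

Spearman-Brown: ρ = 2r/(1 + r) = 2(0.62)/(1 + 0.62) = 1.240/1.62 = 0.7654 → 0.77
T̂ = 0.77(60) + 0.23(75.2) = 46.20 + 17.296 = 63.496 → 63.50

63.50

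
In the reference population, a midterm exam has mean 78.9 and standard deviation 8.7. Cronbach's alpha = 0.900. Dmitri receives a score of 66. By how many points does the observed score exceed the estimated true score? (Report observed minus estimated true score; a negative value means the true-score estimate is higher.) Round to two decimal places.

-1.29

T̂ = ρX + (1 − ρ)μ
  = 0.900 × 66 + 0.100 × 78.9
  = 59.400 + 7.8900
  = 67.2900
  ≈ 67.290
X − T̂ = 66 − 67.290 = -1.290 → -1.29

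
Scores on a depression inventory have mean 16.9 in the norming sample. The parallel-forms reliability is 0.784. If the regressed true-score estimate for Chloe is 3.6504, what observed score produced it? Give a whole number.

0

T̂ = ρX + (1 − ρ)μ  ⇒  X = (T̂ − (1 − ρ)μ) / ρ
X = (3.6504 − 0.216 × 16.9) / 0.784 = (3.6504 − 3.6504) / 0.784 = 0.0000 / 0.784 = 0.00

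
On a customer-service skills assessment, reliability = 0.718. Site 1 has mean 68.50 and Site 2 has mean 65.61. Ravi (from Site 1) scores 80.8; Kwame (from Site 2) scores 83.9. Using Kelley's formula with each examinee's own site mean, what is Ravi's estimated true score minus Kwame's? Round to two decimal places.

T̂_Ravi = 0.718(80.8) + 0.282(68.50) = 77.3314
T̂_Kwame = 0.718(83.9) + 0.282(65.61) = 78.7422
Difference = 77.3314 − 78.7422 = -1.4108

-1.41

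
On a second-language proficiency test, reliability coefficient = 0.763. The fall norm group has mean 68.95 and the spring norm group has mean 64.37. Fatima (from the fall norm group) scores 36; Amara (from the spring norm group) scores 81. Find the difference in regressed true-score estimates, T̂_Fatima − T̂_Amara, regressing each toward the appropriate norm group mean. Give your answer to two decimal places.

-33.25

T̂_Fatima = 0.763(36) + 0.237(68.95) = 43.8092
T̂_Amara = 0.763(81) + 0.237(64.37) = 77.0587
Difference = 43.8092 − 77.0587 = -33.2495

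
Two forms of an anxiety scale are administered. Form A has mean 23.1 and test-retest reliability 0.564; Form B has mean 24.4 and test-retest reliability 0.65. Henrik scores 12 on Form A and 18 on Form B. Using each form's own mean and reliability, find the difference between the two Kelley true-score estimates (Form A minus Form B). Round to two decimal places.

T̂_A = 0.564(12) + 0.436(23.1) = 16.8396
T̂_B = 0.65(18) + 0.35(24.4) = 20.2400
T̂_A − T̂_B = -3.4004

-3.40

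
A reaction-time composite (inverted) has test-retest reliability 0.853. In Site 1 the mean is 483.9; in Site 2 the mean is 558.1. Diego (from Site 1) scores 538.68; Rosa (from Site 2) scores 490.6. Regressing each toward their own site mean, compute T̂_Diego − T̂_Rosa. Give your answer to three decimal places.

T̂_Diego = 0.853(538.68) + 0.147(483.9) = 530.62734
T̂_Rosa = 0.853(490.6) + 0.147(558.1) = 500.52250
Difference = 530.62734 − 500.52250 = 30.10484

30.105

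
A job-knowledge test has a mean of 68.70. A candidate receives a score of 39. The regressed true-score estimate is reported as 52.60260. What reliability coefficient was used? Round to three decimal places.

T̂ = ρX + (1 − ρ)μ  ⇒  T̂ − μ = ρ(X − μ)
ρ = (T̂ − μ)/(X − μ) = (52.60260 − 68.70) / (39 − 68.70) = -16.09740 / -29.70 = 0.54200

0.542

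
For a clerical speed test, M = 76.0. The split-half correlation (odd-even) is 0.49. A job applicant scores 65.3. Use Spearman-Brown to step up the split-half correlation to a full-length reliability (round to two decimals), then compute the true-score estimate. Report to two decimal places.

68.94

Spearman-Brown: ρ = 2r/(1 + r) = 2(0.49)/(1 + 0.49) = 0.980/1.49 = 0.6577 → 0.66
Kelley's formula gives T̂ = 0.66·65.3 + 0.34·76.0 = 43.098 + 25.840 = 68.938.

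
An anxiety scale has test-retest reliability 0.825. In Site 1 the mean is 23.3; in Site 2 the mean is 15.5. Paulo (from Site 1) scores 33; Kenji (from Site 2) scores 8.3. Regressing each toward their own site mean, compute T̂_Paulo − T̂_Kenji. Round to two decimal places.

T̂_Paulo = 0.825(33) + 0.175(23.3) = 31.3025
T̂_Kenji = 0.825(8.3) + 0.175(15.5) = 9.5600
Difference = 31.3025 − 9.5600 = 21.7425

21.74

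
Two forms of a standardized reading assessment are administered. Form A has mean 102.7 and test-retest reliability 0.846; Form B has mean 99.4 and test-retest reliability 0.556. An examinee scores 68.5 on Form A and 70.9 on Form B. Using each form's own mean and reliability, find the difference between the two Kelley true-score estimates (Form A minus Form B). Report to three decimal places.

-9.787

T̂_A = 0.846(68.5) + 0.154(102.7) = 73.76680
T̂_B = 0.556(70.9) + 0.444(99.4) = 83.55400
T̂_A − T̂_B = -9.78720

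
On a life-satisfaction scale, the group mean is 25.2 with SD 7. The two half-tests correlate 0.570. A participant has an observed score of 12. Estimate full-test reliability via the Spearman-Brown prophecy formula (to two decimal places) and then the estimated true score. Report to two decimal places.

15.56

Spearman-Brown: ρ = 2r/(1 + r) = 2(0.570)/(1 + 0.570) = 1.1400/1.570 = 0.7261 → 0.73
T̂ = 0.73(12) + 0.27(25.2) = 8.76 + 6.804 = 15.564 → 15.56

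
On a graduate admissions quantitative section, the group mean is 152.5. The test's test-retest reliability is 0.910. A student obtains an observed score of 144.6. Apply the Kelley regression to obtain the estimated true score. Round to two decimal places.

T̂ = ρX + (1 − ρ)μ
  = 0.910 × 144.6 + 0.090 × 152.5
  = 131.5860 + 13.7250
  = 145.311
  ≈ 145.31

145.31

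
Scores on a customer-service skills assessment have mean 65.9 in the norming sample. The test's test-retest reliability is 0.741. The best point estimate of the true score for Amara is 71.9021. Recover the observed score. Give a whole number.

T̂ = ρX + (1 − ρ)μ  ⇒  X = (T̂ − (1 − ρ)μ) / ρ
X = (71.9021 − 0.259 × 65.9) / 0.741 = (71.9021 − 17.0681) / 0.741 = 54.8340 / 0.741 = 74.00

74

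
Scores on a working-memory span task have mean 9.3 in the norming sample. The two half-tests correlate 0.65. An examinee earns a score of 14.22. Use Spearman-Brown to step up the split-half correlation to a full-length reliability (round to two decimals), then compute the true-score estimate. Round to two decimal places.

Spearman-Brown: ρ = 2r/(1 + r) = 2(0.65)/(1 + 0.65) = 1.300/1.65 = 0.7879 → 0.79
T̂ = ρX + (1 − ρ)μ
  = 0.79 × 14.22 + 0.21 × 9.3
  = 11.2338 + 1.953
  = 13.187
  ≈ 13.19

13.19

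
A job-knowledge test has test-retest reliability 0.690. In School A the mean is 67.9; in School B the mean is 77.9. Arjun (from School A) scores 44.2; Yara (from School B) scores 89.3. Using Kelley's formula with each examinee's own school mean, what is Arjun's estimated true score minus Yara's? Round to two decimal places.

T̂_Arjun = 0.690(44.2) + 0.310(67.9) = 51.5470
T̂_Yara = 0.690(89.3) + 0.310(77.9) = 85.7660
Difference = 51.5470 − 85.7660 = -34.2190

-34.22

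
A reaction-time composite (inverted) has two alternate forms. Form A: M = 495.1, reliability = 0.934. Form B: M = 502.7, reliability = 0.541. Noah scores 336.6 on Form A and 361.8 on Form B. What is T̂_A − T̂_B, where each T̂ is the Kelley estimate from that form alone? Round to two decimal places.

T̂_A = 0.934(336.6) + 0.066(495.1) = 347.0610
T̂_B = 0.541(361.8) + 0.459(502.7) = 426.4731
T̂_A − T̂_B = -79.4121

-79.41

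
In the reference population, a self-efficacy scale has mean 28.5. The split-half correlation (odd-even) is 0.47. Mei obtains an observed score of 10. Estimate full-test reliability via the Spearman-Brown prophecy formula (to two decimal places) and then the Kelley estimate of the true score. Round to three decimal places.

16.660

Spearman-Brown: ρ = 2r/(1 + r) = 2(0.47)/(1 + 0.47) = 0.940/1.47 = 0.6395 → 0.64
T̂ = 0.64(10) + 0.36(28.5) = 6.40 + 10.260 = 16.6600 → 16.660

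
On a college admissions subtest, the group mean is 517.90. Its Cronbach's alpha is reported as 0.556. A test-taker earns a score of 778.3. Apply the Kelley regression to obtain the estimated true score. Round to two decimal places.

T̂ = ρX + (1 − ρ)μ
  = 0.556 × 778.3 + 0.444 × 517.90
  = 432.7348 + 229.94760
  = 662.682
  ≈ 662.68

662.68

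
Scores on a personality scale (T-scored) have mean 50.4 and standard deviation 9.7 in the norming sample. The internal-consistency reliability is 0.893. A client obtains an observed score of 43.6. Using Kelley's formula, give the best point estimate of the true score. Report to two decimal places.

T̂ = 0.893(43.6) + 0.107(50.4) = 38.9348 + 5.3928 = 44.328 → 44.33

44.33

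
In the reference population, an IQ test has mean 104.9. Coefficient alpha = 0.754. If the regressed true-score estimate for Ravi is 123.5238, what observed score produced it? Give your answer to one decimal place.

T̂ = ρX + (1 − ρ)μ  ⇒  X = (T̂ − (1 − ρ)μ) / ρ
X = (123.5238 − 0.246 × 104.9) / 0.754 = (123.5238 − 25.8054) / 0.754 = 97.7184 / 0.754 = 129.600

129.6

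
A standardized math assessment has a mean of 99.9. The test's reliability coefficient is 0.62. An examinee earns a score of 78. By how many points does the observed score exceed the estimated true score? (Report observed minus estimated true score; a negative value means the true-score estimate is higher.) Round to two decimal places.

-8.32

T̂ = 0.62(78) + 0.38(99.9) = 48.36 + 37.962 = 86.3220 → 86.322
X − T̂ = 78 − 86.322 = -8.322 → -8.32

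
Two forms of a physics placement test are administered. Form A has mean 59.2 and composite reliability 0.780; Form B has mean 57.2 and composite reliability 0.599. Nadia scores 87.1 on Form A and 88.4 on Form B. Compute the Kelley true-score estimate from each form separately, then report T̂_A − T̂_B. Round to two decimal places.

5.07

T̂_A = 0.780(87.1) + 0.220(59.2) = 80.9620
T̂_B = 0.599(88.4) + 0.401(57.2) = 75.8888
T̂_A − T̂_B = 5.0732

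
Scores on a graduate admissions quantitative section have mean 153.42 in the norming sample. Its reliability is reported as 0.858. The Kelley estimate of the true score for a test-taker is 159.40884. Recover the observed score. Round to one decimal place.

160.4

T̂ = ρX + (1 − ρ)μ  ⇒  X = (T̂ − (1 − ρ)μ) / ρ
X = (159.40884 − 0.142 × 153.42) / 0.858 = (159.40884 − 21.78564) / 0.858 = 137.62320 / 0.858 = 160.400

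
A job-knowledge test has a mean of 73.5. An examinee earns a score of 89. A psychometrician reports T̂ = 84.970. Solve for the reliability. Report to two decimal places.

0.74

T̂ = ρX + (1 − ρ)μ  ⇒  T̂ − μ = ρ(X − μ)
ρ = (T̂ − μ)/(X − μ) = (84.970 − 73.5) / (89 − 73.5) = 11.470 / 15.5 = 0.7400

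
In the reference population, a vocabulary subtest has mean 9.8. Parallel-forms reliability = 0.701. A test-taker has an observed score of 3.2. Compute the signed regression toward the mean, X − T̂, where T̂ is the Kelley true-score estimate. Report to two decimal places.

T̂ = ρX + (1 − ρ)μ
  = 0.701 × 3.2 + 0.299 × 9.8
  = 2.2432 + 2.9302
  = 5.1734
  ≈ 5.173
X − T̂ = 3.2 − 5.173 = -1.973 → -1.97

-1.97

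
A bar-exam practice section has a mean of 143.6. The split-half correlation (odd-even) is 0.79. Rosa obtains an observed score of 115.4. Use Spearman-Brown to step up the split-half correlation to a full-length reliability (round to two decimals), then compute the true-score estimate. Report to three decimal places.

118.784

Spearman-Brown: ρ = 2r/(1 + r) = 2(0.79)/(1 + 0.79) = 1.580/1.79 = 0.8827 → 0.88
T̂ = 0.88(115.4) + 0.12(143.6) = 101.552 + 17.232 = 118.7840 → 118.784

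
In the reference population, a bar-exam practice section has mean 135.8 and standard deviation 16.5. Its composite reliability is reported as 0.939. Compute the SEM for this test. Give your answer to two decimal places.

4.08

SEM = SD · √(1 − ρ) = 16.5 × √0.061 = 16.5 × 0.2470 = 4.075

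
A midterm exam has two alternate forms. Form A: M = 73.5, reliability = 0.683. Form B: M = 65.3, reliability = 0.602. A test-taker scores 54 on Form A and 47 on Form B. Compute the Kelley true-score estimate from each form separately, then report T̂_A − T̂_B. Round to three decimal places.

5.898

T̂_A = 0.683(54) + 0.317(73.5) = 60.18150
T̂_B = 0.602(47) + 0.398(65.3) = 54.28340
T̂_A − T̂_B = 5.89810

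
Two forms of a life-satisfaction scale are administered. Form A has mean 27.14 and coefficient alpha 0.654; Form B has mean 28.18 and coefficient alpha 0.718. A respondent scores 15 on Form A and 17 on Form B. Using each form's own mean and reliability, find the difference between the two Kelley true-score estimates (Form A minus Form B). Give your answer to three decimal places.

T̂_A = 0.654(15) + 0.346(27.14) = 19.20044
T̂_B = 0.718(17) + 0.282(28.18) = 20.15276
T̂_A − T̂_B = -0.95232

-0.952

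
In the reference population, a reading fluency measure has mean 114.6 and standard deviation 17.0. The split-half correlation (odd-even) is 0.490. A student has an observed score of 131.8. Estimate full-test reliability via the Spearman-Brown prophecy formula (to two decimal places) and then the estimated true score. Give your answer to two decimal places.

125.95

Spearman-Brown: ρ = 2r/(1 + r) = 2(0.490)/(1 + 0.490) = 0.9800/1.490 = 0.6577 → 0.66
T̂ = ρX + (1 − ρ)μ
  = 0.66 × 131.8 + 0.34 × 114.6
  = 86.988 + 38.964
  = 125.952
  ≈ 125.95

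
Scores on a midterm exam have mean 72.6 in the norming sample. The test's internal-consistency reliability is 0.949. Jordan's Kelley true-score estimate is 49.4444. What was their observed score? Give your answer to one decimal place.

48.2

T̂ = ρX + (1 − ρ)μ  ⇒  X = (T̂ − (1 − ρ)μ) / ρ
X = (49.4444 − 0.051 × 72.6) / 0.949 = (49.4444 − 3.7026) / 0.949 = 45.7418 / 0.949 = 48.200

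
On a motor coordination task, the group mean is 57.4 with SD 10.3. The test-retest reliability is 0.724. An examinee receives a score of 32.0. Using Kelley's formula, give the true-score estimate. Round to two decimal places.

Weight the observed score by reliability and the mean by (1 − reliability): T̂ = 0.724·32.0 + 0.276·57.4 = 23.1680 + 15.8424 = 39.010.

39.01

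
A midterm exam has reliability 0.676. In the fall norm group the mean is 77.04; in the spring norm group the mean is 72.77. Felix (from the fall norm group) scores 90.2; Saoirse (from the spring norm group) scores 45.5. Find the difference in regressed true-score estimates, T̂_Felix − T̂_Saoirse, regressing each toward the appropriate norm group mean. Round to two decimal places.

T̂_Felix = 0.676(90.2) + 0.324(77.04) = 85.9362
T̂_Saoirse = 0.676(45.5) + 0.324(72.77) = 54.3355
Difference = 85.9362 − 54.3355 = 31.6007

31.60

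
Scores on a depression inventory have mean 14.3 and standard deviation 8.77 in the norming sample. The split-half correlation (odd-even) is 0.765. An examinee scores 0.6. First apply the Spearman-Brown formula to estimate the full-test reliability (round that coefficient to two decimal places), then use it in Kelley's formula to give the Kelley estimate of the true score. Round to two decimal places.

2.38

Spearman-Brown: ρ = 2r/(1 + r) = 2(0.765)/(1 + 0.765) = 1.5300/1.765 = 0.8669 → 0.87
T̂ = ρX + (1 − ρ)μ
  = 0.87 × 0.6 + 0.13 × 14.3
  = 0.522 + 1.859
  = 2.381
  ≈ 2.38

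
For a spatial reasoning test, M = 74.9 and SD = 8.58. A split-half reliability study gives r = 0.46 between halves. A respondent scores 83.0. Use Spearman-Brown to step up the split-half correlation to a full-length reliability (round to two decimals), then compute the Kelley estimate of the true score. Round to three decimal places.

80.003

Spearman-Brown: ρ = 2r/(1 + r) = 2(0.46)/(1 + 0.46) = 0.920/1.46 = 0.6301 → 0.63
T̂ = ρX + (1 − ρ)μ
  = 0.63 × 83.0 + 0.37 × 74.9
  = 52.290 + 27.713
  = 80.0030
  ≈ 80.003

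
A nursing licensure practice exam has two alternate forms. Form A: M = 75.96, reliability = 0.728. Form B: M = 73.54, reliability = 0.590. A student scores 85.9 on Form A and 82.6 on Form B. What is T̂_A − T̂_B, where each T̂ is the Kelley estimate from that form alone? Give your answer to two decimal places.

T̂_A = 0.728(85.9) + 0.272(75.96) = 83.1963
T̂_B = 0.590(82.6) + 0.410(73.54) = 78.8854
T̂_A − T̂_B = 4.3109

4.31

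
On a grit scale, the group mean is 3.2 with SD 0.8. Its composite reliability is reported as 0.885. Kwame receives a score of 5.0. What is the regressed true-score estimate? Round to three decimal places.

Weight the observed score by reliability and the mean by (1 − reliability): T̂ = 0.885·5.0 + 0.115·3.2 = 4.4250 + 0.3680 = 4.7930.

4.793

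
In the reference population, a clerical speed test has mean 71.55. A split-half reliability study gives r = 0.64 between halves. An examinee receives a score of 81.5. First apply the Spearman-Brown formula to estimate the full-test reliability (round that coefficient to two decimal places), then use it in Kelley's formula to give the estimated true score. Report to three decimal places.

Spearman-Brown: ρ = 2r/(1 + r) = 2(0.64)/(1 + 0.64) = 1.280/1.64 = 0.7805 → 0.78
T̂ = ρX + (1 − ρ)μ
  = 0.78 × 81.5 + 0.22 × 71.55
  = 63.570 + 15.7410
  = 79.3110
  ≈ 79.311

79.311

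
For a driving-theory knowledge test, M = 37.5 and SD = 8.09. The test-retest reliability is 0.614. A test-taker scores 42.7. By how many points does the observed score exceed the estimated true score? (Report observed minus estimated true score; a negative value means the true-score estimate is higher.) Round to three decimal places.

2.007

T̂ = 0.614(42.7) + 0.386(37.5) = 26.2178 + 14.4750 = 40.69280 → 40.6928
X − T̂ = 42.7 − 40.6928 = 2.0072 → 2.007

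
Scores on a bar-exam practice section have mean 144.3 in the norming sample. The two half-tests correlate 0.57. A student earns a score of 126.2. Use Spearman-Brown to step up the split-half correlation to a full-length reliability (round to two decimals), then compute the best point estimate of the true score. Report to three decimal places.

Spearman-Brown: ρ = 2r/(1 + r) = 2(0.57)/(1 + 0.57) = 1.140/1.57 = 0.7261 → 0.73
Regress the observed score toward the mean by the unreliability: T̂ = 0.73·126.2 + 0.27·144.3 = 92.126 + 38.961 = 131.0870.

131.087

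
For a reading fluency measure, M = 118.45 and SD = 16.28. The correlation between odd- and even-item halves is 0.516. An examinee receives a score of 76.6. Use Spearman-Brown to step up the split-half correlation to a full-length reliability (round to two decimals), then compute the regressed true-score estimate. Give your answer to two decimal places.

89.99

Spearman-Brown: ρ = 2r/(1 + r) = 2(0.516)/(1 + 0.516) = 1.0320/1.516 = 0.6807 → 0.68
T̂ = 0.68(76.6) + 0.32(118.45) = 52.088 + 37.9040 = 89.992 → 89.99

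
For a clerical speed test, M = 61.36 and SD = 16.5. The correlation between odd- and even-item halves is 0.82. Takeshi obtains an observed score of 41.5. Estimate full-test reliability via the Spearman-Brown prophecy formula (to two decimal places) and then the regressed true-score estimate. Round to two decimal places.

Spearman-Brown: ρ = 2r/(1 + r) = 2(0.82)/(1 + 0.82) = 1.640/1.82 = 0.9011 → 0.90
Weight the observed score by reliability and the mean by (1 − reliability): T̂ = 0.90·41.5 + 0.10·61.36 = 37.350 + 6.1360 = 43.486.

43.49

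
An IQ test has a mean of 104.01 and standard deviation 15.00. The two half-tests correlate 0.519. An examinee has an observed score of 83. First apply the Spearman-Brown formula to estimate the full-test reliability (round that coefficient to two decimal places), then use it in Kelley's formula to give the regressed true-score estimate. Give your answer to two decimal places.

Spearman-Brown: ρ = 2r/(1 + r) = 2(0.519)/(1 + 0.519) = 1.0380/1.519 = 0.6833 → 0.68
T̂ = 0.68(83) + 0.32(104.01) = 56.44 + 33.2832 = 89.723 → 89.72

89.72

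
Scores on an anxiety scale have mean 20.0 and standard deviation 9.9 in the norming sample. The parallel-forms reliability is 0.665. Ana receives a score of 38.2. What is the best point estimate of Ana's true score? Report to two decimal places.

32.10

T̂ = 0.665(38.2) + 0.335(20.0) = 25.4030 + 6.7000 = 32.103 → 32.10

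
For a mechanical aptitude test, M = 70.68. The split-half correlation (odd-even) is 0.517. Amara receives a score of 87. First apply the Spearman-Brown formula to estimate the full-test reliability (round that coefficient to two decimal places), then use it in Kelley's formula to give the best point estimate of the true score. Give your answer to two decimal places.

81.78

Spearman-Brown: ρ = 2r/(1 + r) = 2(0.517)/(1 + 0.517) = 1.0340/1.517 = 0.6816 → 0.68
Kelley's formula gives T̂ = 0.68·87 + 0.32·70.68 = 59.16 + 22.6176 = 81.778.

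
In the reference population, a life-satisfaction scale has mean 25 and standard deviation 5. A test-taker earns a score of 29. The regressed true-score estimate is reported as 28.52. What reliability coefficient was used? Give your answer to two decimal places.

0.88

T̂ = ρX + (1 − ρ)μ  ⇒  T̂ − μ = ρ(X − μ)
ρ = (T̂ − μ)/(X − μ) = (28.52 − 25) / (29 − 25) = 3.52 / 4.0 = 0.8800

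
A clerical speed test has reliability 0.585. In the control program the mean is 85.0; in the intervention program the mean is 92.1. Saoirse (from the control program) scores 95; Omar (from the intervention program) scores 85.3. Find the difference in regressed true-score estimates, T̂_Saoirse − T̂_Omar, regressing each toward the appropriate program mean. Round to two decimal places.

2.73

T̂_Saoirse = 0.585(95) + 0.415(85.0) = 90.8500
T̂_Omar = 0.585(85.3) + 0.415(92.1) = 88.1220
Difference = 90.8500 − 88.1220 = 2.7280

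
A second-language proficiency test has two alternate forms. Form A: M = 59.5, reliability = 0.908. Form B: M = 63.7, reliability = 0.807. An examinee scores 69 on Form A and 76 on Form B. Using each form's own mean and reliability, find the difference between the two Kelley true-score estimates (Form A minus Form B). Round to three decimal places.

-5.500

T̂_A = 0.908(69) + 0.092(59.5) = 68.12600
T̂_B = 0.807(76) + 0.193(63.7) = 73.62610
T̂_A − T̂_B = -5.50010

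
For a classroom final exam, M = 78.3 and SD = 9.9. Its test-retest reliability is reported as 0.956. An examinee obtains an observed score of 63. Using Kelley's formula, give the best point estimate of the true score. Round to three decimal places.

63.673

T̂ = ρX + (1 − ρ)μ
  = 0.956 × 63 + 0.044 × 78.3
  = 60.228 + 3.4452
  = 63.6732
  ≈ 63.673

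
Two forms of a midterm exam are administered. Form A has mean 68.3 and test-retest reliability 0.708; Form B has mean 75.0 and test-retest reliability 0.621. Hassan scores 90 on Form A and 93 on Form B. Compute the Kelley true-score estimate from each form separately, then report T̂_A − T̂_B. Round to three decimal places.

T̂_A = 0.708(90) + 0.292(68.3) = 83.66360
T̂_B = 0.621(93) + 0.379(75.0) = 86.17800
T̂_A − T̂_B = -2.51440

-2.514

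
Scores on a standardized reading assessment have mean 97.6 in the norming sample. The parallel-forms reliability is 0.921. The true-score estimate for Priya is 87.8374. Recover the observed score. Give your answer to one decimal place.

T̂ = ρX + (1 − ρ)μ  ⇒  X = (T̂ − (1 − ρ)μ) / ρ
X = (87.8374 − 0.079 × 97.6) / 0.921 = (87.8374 − 7.7104) / 0.921 = 80.1270 / 0.921 = 87.000

87.0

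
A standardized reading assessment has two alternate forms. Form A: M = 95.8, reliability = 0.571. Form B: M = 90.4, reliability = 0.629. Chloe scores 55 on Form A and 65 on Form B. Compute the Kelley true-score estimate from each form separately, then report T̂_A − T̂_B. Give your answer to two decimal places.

-1.92

T̂_A = 0.571(55) + 0.429(95.8) = 72.5032
T̂_B = 0.629(65) + 0.371(90.4) = 74.4234
T̂_A − T̂_B = -1.9202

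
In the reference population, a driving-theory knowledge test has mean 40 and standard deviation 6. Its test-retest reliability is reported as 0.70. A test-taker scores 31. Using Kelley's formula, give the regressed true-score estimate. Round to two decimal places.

T̂ = 0.70(31) + 0.30(40) = 21.70 + 12.00 = 33.700 → 33.70

33.70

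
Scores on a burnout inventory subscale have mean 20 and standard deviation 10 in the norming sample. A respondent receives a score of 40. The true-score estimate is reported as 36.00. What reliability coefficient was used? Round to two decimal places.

0.80

T̂ = ρX + (1 − ρ)μ  ⇒  T̂ − μ = ρ(X − μ)
ρ = (T̂ − μ)/(X − μ) = (36.00 − 20) / (40 − 20) = 16.00 / 20.0 = 0.8000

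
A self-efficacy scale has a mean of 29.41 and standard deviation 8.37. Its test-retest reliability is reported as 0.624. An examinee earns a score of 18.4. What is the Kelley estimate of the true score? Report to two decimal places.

22.54

T̂ = ρX + (1 − ρ)μ
  = 0.624 × 18.4 + 0.376 × 29.41
  = 11.4816 + 11.05816
  = 22.540
  ≈ 22.54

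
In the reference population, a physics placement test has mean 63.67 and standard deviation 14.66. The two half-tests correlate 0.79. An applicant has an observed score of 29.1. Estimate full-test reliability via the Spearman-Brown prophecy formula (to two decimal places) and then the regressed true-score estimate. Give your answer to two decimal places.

33.25

Spearman-Brown: ρ = 2r/(1 + r) = 2(0.79)/(1 + 0.79) = 1.580/1.79 = 0.8827 → 0.88
T̂ = ρX + (1 − ρ)μ
  = 0.88 × 29.1 + 0.12 × 63.67
  = 25.608 + 7.6404
  = 33.248
  ≈ 33.25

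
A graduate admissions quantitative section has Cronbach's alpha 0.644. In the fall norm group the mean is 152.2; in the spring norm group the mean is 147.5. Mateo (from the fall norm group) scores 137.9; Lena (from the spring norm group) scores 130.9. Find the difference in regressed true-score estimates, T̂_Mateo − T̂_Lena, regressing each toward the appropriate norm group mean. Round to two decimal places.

T̂_Mateo = 0.644(137.9) + 0.356(152.2) = 142.9908
T̂_Lena = 0.644(130.9) + 0.356(147.5) = 136.8096
Difference = 142.9908 − 136.8096 = 6.1812

6.18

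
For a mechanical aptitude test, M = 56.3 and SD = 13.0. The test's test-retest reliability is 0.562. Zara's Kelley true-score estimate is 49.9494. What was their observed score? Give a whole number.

T̂ = ρX + (1 − ρ)μ  ⇒  X = (T̂ − (1 − ρ)μ) / ρ
X = (49.9494 − 0.438 × 56.3) / 0.562 = (49.9494 − 24.6594) / 0.562 = 25.2900 / 0.562 = 45.00

45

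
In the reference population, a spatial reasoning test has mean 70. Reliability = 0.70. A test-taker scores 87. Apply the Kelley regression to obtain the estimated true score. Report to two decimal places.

81.90

Kelley's formula gives T̂ = 0.70·87 + 0.30·70 = 60.90 + 21.00 = 81.900.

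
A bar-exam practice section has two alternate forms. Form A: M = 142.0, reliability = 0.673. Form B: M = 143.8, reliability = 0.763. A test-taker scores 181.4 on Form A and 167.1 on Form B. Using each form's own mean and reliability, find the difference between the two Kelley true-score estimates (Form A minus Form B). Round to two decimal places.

6.94

T̂_A = 0.673(181.4) + 0.327(142.0) = 168.5162
T̂_B = 0.763(167.1) + 0.237(143.8) = 161.5779
T̂_A − T̂_B = 6.9383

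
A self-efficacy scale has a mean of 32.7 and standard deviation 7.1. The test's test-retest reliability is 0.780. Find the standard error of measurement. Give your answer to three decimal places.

3.330

SEM = SD · √(1 − ρ) = 7.1 × √0.220 = 7.1 × 0.4690 = 3.3302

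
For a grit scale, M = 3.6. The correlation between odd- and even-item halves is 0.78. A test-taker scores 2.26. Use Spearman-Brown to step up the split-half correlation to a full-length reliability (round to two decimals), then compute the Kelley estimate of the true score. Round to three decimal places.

2.421

Spearman-Brown: ρ = 2r/(1 + r) = 2(0.78)/(1 + 0.78) = 1.560/1.78 = 0.8764 → 0.88
Regress the observed score toward the mean by the unreliability: T̂ = 0.88·2.26 + 0.12·3.6 = 1.9888 + 0.432 = 2.4208.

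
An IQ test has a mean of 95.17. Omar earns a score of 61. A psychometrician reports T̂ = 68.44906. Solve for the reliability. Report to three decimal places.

T̂ = ρX + (1 − ρ)μ  ⇒  T̂ − μ = ρ(X − μ)
ρ = (T̂ − μ)/(X − μ) = (68.44906 − 95.17) / (61 − 95.17) = -26.72094 / -34.17 = 0.78200

0.782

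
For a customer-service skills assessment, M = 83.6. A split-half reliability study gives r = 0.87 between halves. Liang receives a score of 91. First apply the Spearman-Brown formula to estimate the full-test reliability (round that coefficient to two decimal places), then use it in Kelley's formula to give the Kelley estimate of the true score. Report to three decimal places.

90.482

Spearman-Brown: ρ = 2r/(1 + r) = 2(0.87)/(1 + 0.87) = 1.740/1.87 = 0.9305 → 0.93
T̂ = 0.93(91) + 0.07(83.6) = 84.63 + 5.852 = 90.4820 → 90.482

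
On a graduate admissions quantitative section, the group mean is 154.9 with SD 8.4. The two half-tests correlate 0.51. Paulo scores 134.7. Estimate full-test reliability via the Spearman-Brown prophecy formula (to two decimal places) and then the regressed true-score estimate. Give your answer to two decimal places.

141.16

Spearman-Brown: ρ = 2r/(1 + r) = 2(0.51)/(1 + 0.51) = 1.020/1.51 = 0.6755 → 0.68
T̂ = 0.68(134.7) + 0.32(154.9) = 91.596 + 49.568 = 141.164 → 141.16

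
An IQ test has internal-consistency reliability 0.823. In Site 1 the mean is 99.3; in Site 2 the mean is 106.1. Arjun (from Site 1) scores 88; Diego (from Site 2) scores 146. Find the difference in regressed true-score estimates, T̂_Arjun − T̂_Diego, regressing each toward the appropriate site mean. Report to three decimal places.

-48.938

T̂_Arjun = 0.823(88) + 0.177(99.3) = 90.00010
T̂_Diego = 0.823(146) + 0.177(106.1) = 138.93770
Difference = 90.00010 − 138.93770 = -48.93760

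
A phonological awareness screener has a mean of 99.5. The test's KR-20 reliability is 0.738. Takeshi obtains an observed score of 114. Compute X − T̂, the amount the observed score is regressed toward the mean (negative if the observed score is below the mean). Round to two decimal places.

Regress the observed score toward the mean by the unreliability: T̂ = 0.738·114 + 0.262·99.5 = 84.132 + 26.0690 = 110.2010.
X − T̂ = 114 − 110.201 = 3.799 → 3.80

3.80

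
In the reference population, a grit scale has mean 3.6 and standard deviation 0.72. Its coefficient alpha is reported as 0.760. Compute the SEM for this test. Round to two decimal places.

SEM = SD · √(1 − ρ) = 0.72 × √0.240 = 0.72 × 0.4899 = 0.353

0.35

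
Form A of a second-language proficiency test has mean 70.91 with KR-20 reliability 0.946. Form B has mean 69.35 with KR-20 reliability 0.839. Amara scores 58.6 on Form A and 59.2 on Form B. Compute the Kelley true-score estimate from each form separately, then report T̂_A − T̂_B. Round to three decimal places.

-1.569

T̂_A = 0.946(58.6) + 0.054(70.91) = 59.26474
T̂_B = 0.839(59.2) + 0.161(69.35) = 60.83415
T̂_A − T̂_B = -1.56941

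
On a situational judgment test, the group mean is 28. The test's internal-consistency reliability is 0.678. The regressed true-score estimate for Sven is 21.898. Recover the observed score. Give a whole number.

T̂ = ρX + (1 − ρ)μ  ⇒  X = (T̂ − (1 − ρ)μ) / ρ
X = (21.898 − 0.322 × 28) / 0.678 = (21.898 − 9.016) / 0.678 = 12.882 / 0.678 = 19.00

19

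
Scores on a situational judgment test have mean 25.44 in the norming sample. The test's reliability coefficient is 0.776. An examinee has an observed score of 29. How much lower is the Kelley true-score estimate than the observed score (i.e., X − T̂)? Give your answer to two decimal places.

T̂ = 0.776(29) + 0.224(25.44) = 22.504 + 5.69856 = 28.2026 → 28.203
X − T̂ = 29 − 28.203 = 0.797 → 0.80

0.80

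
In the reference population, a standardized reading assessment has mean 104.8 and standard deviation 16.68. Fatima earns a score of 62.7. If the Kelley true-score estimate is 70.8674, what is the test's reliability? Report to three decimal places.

T̂ = ρX + (1 − ρ)μ  ⇒  T̂ − μ = ρ(X − μ)
ρ = (T̂ − μ)/(X − μ) = (70.8674 − 104.8) / (62.7 − 104.8) = -33.9326 / -42.1 = 0.80600

0.806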